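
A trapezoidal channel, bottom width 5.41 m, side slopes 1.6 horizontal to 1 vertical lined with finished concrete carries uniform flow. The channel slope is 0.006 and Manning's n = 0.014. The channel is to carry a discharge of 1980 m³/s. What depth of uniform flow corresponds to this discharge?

Manning's equation rearranged: A R^(2/3) = nQ / (1·√S) = 0.014 × 1980 / (√0.006) = 357.9.
Try y = 6.63 m: A R^(2/3) = 244.3 — short.
Try y = 9.59 m: A R^(2/3) = 565.1 — over.
Try y = 7.86 m: A R^(2/3) = 358.1 — ≈ 357.9.

y_n = 7.86 m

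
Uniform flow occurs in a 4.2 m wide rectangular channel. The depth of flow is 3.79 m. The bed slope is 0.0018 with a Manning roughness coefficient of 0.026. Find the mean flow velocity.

V = 1.99 m/s

Flow area A = b·y = 4.2 × 3.79 = 15.92 m². Wetted perimeter P = b + 2y = 4.2 + 2×3.79 = 11.78 m.
Hydraulic radius R = A/P = 15.92/11.78 = 1.351 m.
From Manning's equation, V = (1/n) R^(2/3) S^(1/2) = (1/0.026) × 1.351^(2/3) × 0.0018^(1/2) = 1.99 m/s.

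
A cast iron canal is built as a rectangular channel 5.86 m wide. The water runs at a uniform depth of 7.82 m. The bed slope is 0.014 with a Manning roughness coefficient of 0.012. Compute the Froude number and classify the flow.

supercritical

Flow area A = b·y = 5.86 × 7.82 = 45.83 m². Wetted perimeter P = b + 2y = 5.86 + 2×7.82 = 21.5 m.
Hydraulic radius R = A/P = 45.83/21.5 = 2.131 m.
V = (1/n) R^(2/3) √S = (1/0.012) × 2.131^(2/3) × √0.014 = 16.33 m/s. Hydraulic depth D_h = A/T = 45.83/5.86 = 7.82 m.
Froude number Fr = V/√(g·D_h) = 16.33/√(9.81×7.82) = 1.86, which is greater than 1, so the flow is supercritical.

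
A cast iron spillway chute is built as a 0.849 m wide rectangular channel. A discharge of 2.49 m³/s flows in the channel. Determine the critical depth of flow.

For a rectangular channel, critical depth y_c = (q²/g)^(1/3) where q = Q/b = 2.49/0.849 = 2.933 m²/s.
So y_c = (2.933²/9.81)^(1/3) = 0.957 m.

y_c = 0.957 m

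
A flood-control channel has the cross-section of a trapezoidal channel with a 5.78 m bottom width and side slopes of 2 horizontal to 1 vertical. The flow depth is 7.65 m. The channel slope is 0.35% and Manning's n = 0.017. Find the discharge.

Q = 1420 m³/s

With bottom width b = 5.78 m and side slope z = 2: A = (b + zy)y = (5.78 + 2×7.65)×7.65 = 161.3 m²; P = b + 2y√(1+z²) = 5.78 + 2×7.65×2.236 = 39.99 m.
Hydraulic radius R = A/P = 161.3/39.99 = 4.032 m.
Manning's equation: Q = (1/n) A R^(2/3) S^(1/2) = (1/0.017) × 161.3 × 4.032^(2/3) × 0.0035^(1/2) = 1420 m³/s.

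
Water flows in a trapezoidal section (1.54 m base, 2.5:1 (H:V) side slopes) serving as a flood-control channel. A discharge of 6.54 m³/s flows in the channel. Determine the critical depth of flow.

At critical depth, Q² T / (g A³) = 1, i.e. A³/T = Q²/g = 6.54²/9.81 = 4.36.
At y = 0.971 m: A³/T = 8.941 — too large.
At y = 0.651 m: A³/T = 1.829 — too small.
At y = 0.812 m: A³/T = 4.35 — close enough.

y_c = 0.812 m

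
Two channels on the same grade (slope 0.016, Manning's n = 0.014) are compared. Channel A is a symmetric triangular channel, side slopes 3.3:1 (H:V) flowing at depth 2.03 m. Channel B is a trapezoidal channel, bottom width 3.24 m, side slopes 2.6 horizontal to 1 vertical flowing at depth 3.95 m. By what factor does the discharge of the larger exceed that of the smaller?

6.59

Channel A: For a triangular section with side slope z = 3.3: A = zy² = 3.3×2.03² = 13.6 m²; P = 2y√(1+z²) = 2×2.03×3.448 = 14 m. Hydraulic radius R = A/P = 13.6/14 = 0.9714 m. Q_A = (1/0.014)·13.6·0.9714^(2/3)·√0.016 = 120.5 m³/s.
Channel B: With bottom width b = 3.24 m and side slope z = 2.6: A = (b + zy)y = (3.24 + 2.6×3.95)×3.95 = 53.36 m²; P = b + 2y√(1+z²) = 3.24 + 2×3.95×2.786 = 25.25 m. Hydraulic radius R = A/P = 53.36/25.25 = 2.114 m. Q_B = (1/0.014)·53.36·2.114^(2/3)·√0.016 = 794.1 m³/s.
The larger discharge is 794.1 m³/s and the smaller is 120.5 m³/s; the ratio is 6.59.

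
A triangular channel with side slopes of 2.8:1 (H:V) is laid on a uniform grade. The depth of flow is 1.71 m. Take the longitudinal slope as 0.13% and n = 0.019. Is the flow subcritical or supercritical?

subcritical

For a triangular section with side slope z = 2.8: A = zy² = 2.8×1.71² = 8.187 m²; P = 2y√(1+z²) = 2×1.71×2.973 = 10.17 m.
Hydraulic radius R = A/P = 8.187/10.17 = 0.8052 m.
V = (1/n) R^(2/3) √S = (1/0.019) × 0.8052^(2/3) × √0.0013 = 1.642 m/s. Hydraulic depth D_h = A/T = 8.187/9.576 = 0.855 m.
Froude number Fr = V/√(g·D_h) = 1.642/√(9.81×0.855) = 0.567, which is less than 1, so the flow is subcritical.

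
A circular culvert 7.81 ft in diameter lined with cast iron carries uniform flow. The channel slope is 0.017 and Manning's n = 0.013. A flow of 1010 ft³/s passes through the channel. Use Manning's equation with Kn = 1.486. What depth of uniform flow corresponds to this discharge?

y_n = 5.82 ft

Manning's equation rearranged: A R^(2/3) = nQ / (1.486·√S) = 0.013 × 1010 / (1.486 × √0.017) = 67.77.
Try y = 6.67 ft: A R^(2/3) = 77.38 — over.
Try y = 4.68 ft: A R^(2/3) = 50.18 — short.
Try y = 5.82 ft: A R^(2/3) = 67.73 — close enough.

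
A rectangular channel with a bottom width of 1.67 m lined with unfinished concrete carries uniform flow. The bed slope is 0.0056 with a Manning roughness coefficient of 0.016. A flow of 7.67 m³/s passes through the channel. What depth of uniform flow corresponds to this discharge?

y_n = 1.49 m

Manning's equation rearranged: A R^(2/3) = nQ / (1·√S) = 0.016 × 7.67 / (√0.0056) = 1.64.
Trying y = 1.18 m: A R^(2/3) = 1.223 — too small.
Trying y = 1.8 m: A R^(2/3) = 2.067 — too large.
Trying y = 1.49 m: A R^(2/3) = 1.64 — matches.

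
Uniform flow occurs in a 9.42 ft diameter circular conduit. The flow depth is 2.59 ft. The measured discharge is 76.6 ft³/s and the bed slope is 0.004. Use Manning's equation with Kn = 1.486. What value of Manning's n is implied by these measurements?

For a circular section of diameter D = 9.42 ft at depth y = 2.59 ft, the central angle is θ = 2 arccos(1 − 2y/D) = 2.208 rad. Then A = (D²/8)(θ − sin θ) = 15.57 ft² and P = Dθ/2 = 10.4 ft.
Hydraulic radius R = A/P = 15.57/10.4 = 1.498 ft.
Rearranging Manning's equation: n = (1.486/Q) A R^(2/3) S^(1/2) = (1.486/76.6) × 15.57 × 1.498^(2/3) × √0.004 = 0.025.

n = 0.025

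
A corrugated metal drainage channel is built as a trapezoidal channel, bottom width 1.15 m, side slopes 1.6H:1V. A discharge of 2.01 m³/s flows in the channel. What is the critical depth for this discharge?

At critical depth, Q² T / (g A³) = 1, i.e. A³/T = Q²/g = 2.01²/9.81 = 0.4118.
Trying y = 0.59 m: A³/T = 0.6207 — too large.
Trying y = 0.528 m: A³/T = 0.4115 — close enough.

y_c = 0.528 m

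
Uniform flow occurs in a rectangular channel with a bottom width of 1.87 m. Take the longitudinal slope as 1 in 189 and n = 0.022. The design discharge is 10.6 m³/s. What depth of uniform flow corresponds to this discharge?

Manning's equation rearranged: A R^(2/3) = nQ / (1·√S) = 0.022 × 10.6 / (√0.005291) = 3.206.
Trying y = 2.78 m: A R^(2/3) = 4.097 — over.
Trying y = 1.81 m: A R^(2/3) = 2.452 — short.
Trying y = 2.26 m: A R^(2/3) = 3.208 — matches.

y_n = 2.26 m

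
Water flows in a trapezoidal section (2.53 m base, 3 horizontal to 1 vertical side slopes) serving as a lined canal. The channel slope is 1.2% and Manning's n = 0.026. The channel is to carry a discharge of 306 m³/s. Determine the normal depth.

y_n = 3.58 m

Manning's equation rearranged: A R^(2/3) = nQ / (1·√S) = 0.026 × 306 / (√0.012) = 72.63.
Try y = 3.19 m: A R^(2/3) = 54.98 — too small.
Try y = 4.3 m: A R^(2/3) = 113.3 — too large.
Try y = 3.58 m: A R^(2/3) = 72.55 — matches.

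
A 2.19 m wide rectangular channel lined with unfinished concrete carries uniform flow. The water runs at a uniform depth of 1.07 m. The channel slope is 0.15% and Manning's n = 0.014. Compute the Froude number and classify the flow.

subcritical

Flow area A = b·y = 2.19 × 1.07 = 2.343 m². Wetted perimeter P = b + 2y = 2.19 + 2×1.07 = 4.33 m.
Hydraulic radius R = A/P = 2.343/4.33 = 0.5412 m.
V = (1/n) R^(2/3) √S = (1/0.014) × 0.5412^(2/3) × √0.0015 = 1.837 m/s. Hydraulic depth D_h = A/T = 2.343/2.19 = 1.07 m.
Froude number Fr = V/√(g·D_h) = 1.837/√(9.81×1.07) = 0.567, which is less than 1, so the flow is subcritical.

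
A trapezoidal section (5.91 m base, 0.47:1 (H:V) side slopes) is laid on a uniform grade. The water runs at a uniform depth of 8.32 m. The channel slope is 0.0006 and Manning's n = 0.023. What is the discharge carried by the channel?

With bottom width b = 5.91 m and side slope z = 0.47: A = (b + zy)y = (5.91 + 0.47×8.32)×8.32 = 81.71 m²; P = b + 2y√(1+z²) = 5.91 + 2×8.32×1.105 = 24.3 m.
Hydraulic radius R = A/P = 81.71/24.3 = 3.363 m.
Manning's equation: Q = (1/n) A R^(2/3) S^(1/2) = (1/0.023) × 81.71 × 3.363^(2/3) × 0.0006^(1/2) = 195 m³/s.

Q = 195 m³/s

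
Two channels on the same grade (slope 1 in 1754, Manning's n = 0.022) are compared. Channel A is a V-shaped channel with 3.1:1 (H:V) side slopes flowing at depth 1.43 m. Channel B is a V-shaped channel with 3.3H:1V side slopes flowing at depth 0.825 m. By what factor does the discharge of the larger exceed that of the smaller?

Channel A: For a triangular section with side slope z = 3.1: A = zy² = 3.1×1.43² = 6.339 m²; P = 2y√(1+z²) = 2×1.43×3.257 = 9.316 m. Hydraulic radius R = A/P = 6.339/9.316 = 0.6805 m. Q_A = (1/0.022)·6.339·0.6805^(2/3)·√0.0005701 = 5.323 m³/s.
Channel B: For a triangular section with side slope z = 3.3: A = zy² = 3.3×0.825² = 2.246 m²; P = 2y√(1+z²) = 2×0.825×3.448 = 5.69 m. Hydraulic radius R = A/P = 2.246/5.69 = 0.3948 m. Q_B = (1/0.022)·2.246·0.3948^(2/3)·√0.0005701 = 1.312 m³/s.
The larger discharge is 5.323 m³/s and the smaller is 1.312 m³/s; the ratio is 4.06.

4.06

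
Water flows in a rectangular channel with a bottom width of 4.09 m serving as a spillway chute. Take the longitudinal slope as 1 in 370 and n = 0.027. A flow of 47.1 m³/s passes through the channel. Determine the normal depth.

y_n = 4.72 m

Manning's equation rearranged: A R^(2/3) = nQ / (1·√S) = 0.027 × 47.1 / (√0.002703) = 24.46.
At y = 5.52 m: A R^(2/3) = 29.48 — over.
At y = 3.29 m: A R^(2/3) = 15.71 — short.
At y = 4.72 m: A R^(2/3) = 24.47 — ≈ 24.46.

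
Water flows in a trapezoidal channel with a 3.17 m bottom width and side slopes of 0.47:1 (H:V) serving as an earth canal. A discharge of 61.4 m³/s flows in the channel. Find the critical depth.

y_c = 2.9 m

At critical depth, Q² T / (g A³) = 1, i.e. A³/T = Q²/g = 61.4²/9.81 = 384.3.
Try y = 3.3 m: A³/T = 602.9 — too large.
Try y = 2.9 m: A³/T = 385.3 — close enough.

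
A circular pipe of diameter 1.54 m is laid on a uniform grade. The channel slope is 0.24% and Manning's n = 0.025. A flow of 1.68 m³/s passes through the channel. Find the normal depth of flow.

y_n = 1.11 m

Manning's equation rearranged: A R^(2/3) = nQ / (1·√S) = 0.025 × 1.68 / (√0.0024) = 0.8573.
Try y = 1.37 m: A R^(2/3) = 1.045 — over.
Try y = 1.11 m: A R^(2/3) = 0.8568 — ≈ 0.8573.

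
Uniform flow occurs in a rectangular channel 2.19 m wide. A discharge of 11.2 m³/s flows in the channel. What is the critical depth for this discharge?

For a rectangular channel, critical depth y_c = (q²/g)^(1/3) where q = Q/b = 11.2/2.19 = 5.114 m²/s.
So y_c = (5.114²/9.81)^(1/3) = 1.39 m.

y_c = 1.39 m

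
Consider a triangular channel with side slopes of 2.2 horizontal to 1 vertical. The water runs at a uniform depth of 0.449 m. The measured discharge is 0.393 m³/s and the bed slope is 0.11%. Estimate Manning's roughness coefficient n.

n = 0.013

For a triangular section with side slope z = 2.2: A = zy² = 2.2×0.449² = 0.4435 m²; P = 2y√(1+z²) = 2×0.449×2.417 = 2.17 m.
Hydraulic radius R = A/P = 0.4435/2.17 = 0.2044 m.
Rearranging Manning's equation: n = (1/Q) A R^(2/3) S^(1/2) = (1/0.393) × 0.4435 × 0.2044^(2/3) × √0.0011 = 0.013.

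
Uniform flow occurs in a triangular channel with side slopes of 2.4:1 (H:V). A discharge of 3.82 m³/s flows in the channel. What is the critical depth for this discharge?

At critical depth, Q² T / (g A³) = 1, i.e. A³/T = Q²/g = 3.82²/9.81 = 1.488.
At y = 0.741 m: A³/T = 0.6434 — too small.
At y = 0.876 m: A³/T = 1.486 — matches.

y_c = 0.876 m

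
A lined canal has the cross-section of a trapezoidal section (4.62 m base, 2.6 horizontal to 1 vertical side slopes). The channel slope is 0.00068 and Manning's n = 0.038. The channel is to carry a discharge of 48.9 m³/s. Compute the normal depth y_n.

y_n = 3.4 m

Manning's equation rearranged: A R^(2/3) = nQ / (1·√S) = 0.038 × 48.9 / (√0.00068) = 71.26.
Try y = 4.29 m: A R^(2/3) = 120.4 — over.
Try y = 2.69 m: A R^(2/3) = 42.62 — short.
Try y = 3.4 m: A R^(2/3) = 71.24 — matches.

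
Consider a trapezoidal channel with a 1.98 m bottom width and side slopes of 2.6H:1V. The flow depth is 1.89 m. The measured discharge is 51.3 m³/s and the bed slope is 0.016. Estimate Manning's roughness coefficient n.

n = 0.033

With bottom width b = 1.98 m and side slope z = 2.6: A = (b + zy)y = (1.98 + 2.6×1.89)×1.89 = 13.03 m²; P = b + 2y√(1+z²) = 1.98 + 2×1.89×2.786 = 12.51 m.
Hydraulic radius R = A/P = 13.03/12.51 = 1.042 m.
Rearranging Manning's equation: n = (1/Q) A R^(2/3) S^(1/2) = (1/51.3) × 13.03 × 1.042^(2/3) × √0.016 = 0.033.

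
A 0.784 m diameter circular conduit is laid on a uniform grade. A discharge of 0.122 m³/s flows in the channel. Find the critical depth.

y_c = 0.207 m

At critical depth, Q² T / (g A³) = 1, i.e. A³/T = Q²/g = 0.122²/9.81 = 0.001517.
Try y = 0.179 m: A³/T = 0.000869 — short.
Try y = 0.26 m: A³/T = 0.003707 — over.
Try y = 0.207 m: A³/T = 0.001531 — close enough.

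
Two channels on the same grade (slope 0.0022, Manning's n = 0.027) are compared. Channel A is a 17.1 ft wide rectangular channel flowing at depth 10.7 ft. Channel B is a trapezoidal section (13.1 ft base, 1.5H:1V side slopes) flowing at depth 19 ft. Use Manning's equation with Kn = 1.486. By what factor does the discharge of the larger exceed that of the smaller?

Channel A: Flow area A = b·y = 17.1 × 10.7 = 183 ft². Wetted perimeter P = b + 2y = 17.1 + 2×10.7 = 38.5 ft. Hydraulic radius R = A/P = 183/38.5 = 4.752 ft. Q_A = (1.486/0.027)·183·4.752^(2/3)·√0.0022 = 1335 ft³/s.
Channel B: With bottom width b = 13.1 ft and side slope z = 1.5: A = (b + zy)y = (13.1 + 1.5×19)×19 = 790.4 ft²; P = b + 2y√(1+z²) = 13.1 + 2×19×1.803 = 81.61 ft. Hydraulic radius R = A/P = 790.4/81.61 = 9.686 ft. Q_B = (1.486/0.027)·790.4·9.686^(2/3)·√0.0022 = 9271 ft³/s.
The larger discharge is 9271 ft³/s and the smaller is 1335 ft³/s; the ratio is 6.94.

6.94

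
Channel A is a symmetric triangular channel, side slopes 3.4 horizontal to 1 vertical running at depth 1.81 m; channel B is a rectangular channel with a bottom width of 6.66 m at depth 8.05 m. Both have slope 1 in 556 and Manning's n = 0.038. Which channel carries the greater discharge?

channel B

Channel A: For a triangular section with side slope z = 3.4: A = zy² = 3.4×1.81² = 11.14 m²; P = 2y√(1+z²) = 2×1.81×3.544 = 12.83 m. Hydraulic radius R = A/P = 11.14/12.83 = 0.8682 m. Q_A = (1/0.038)·11.14·0.8682^(2/3)·√0.001799 = 11.31 m³/s.
Channel B: Flow area A = b·y = 6.66 × 8.05 = 53.61 m². Wetted perimeter P = b + 2y = 6.66 + 2×8.05 = 22.76 m. Hydraulic radius R = A/P = 53.61/22.76 = 2.356 m. Q_B = (1/0.038)·53.61·2.356^(2/3)·√0.001799 = 105.9 m³/s.
Q_A = 11.31 m³/s vs Q_B = 105.9 m³/s, so channel B carries more.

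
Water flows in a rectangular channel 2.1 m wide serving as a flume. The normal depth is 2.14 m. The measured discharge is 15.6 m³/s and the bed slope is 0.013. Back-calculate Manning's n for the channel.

n = 0.026

Flow area A = b·y = 2.1 × 2.14 = 4.494 m². Wetted perimeter P = b + 2y = 2.1 + 2×2.14 = 6.38 m.
Hydraulic radius R = A/P = 4.494/6.38 = 0.7044 m.
Rearranging Manning's equation: n = (1/Q) A R^(2/3) S^(1/2) = (1/15.6) × 4.494 × 0.7044^(2/3) × √0.013 = 0.026.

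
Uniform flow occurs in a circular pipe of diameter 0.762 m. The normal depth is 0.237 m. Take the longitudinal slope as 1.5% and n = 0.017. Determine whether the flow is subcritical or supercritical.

supercritical

For a circular section of diameter D = 0.762 m at depth y = 0.237 m, the central angle is θ = 2 arccos(1 − 2y/D) = 2.366 rad. Then A = (D²/8)(θ − sin θ) = 0.121 m² and P = Dθ/2 = 0.9016 m.
Hydraulic radius R = A/P = 0.121/0.9016 = 0.1342 m.
V = (1/n) R^(2/3) √S = (1/0.017) × 0.1342^(2/3) × √0.015 = 1.888 m/s. Hydraulic depth D_h = A/T = 0.121/0.7055 = 0.1715 m.
Froude number Fr = V/√(g·D_h) = 1.888/√(9.81×0.1715) = 1.46, which is greater than 1, so the flow is supercritical.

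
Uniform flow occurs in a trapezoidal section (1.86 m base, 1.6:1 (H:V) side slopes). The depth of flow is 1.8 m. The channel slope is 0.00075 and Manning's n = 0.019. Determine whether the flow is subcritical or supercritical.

subcritical

With bottom width b = 1.86 m and side slope z = 1.6: A = (b + zy)y = (1.86 + 1.6×1.8)×1.8 = 8.532 m²; P = b + 2y√(1+z²) = 1.86 + 2×1.8×1.887 = 8.652 m.
Hydraulic radius R = A/P = 8.532/8.652 = 0.9861 m.
V = (1/n) R^(2/3) √S = (1/0.019) × 0.9861^(2/3) × √0.00075 = 1.428 m/s. Hydraulic depth D_h = A/T = 8.532/7.62 = 1.12 m.
Froude number Fr = V/√(g·D_h) = 1.428/√(9.81×1.12) = 0.431, which is less than 1, so the flow is subcritical.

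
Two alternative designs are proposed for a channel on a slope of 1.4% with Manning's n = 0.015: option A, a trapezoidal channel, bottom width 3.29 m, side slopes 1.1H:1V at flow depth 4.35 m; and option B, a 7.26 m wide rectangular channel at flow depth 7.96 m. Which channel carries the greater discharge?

channel B

Channel A: With bottom width b = 3.29 m and side slope z = 1.1: A = (b + zy)y = (3.29 + 1.1×4.35)×4.35 = 35.13 m²; P = b + 2y√(1+z²) = 3.29 + 2×4.35×1.487 = 16.22 m. Hydraulic radius R = A/P = 35.13/16.22 = 2.165 m. Q_A = (1/0.015)·35.13·2.165^(2/3)·√0.014 = 463.7 m³/s.
Channel B: Flow area A = b·y = 7.26 × 7.96 = 57.79 m². Wetted perimeter P = b + 2y = 7.26 + 2×7.96 = 23.18 m. Hydraulic radius R = A/P = 57.79/23.18 = 2.493 m. Q_B = (1/0.015)·57.79·2.493^(2/3)·√0.014 = 838.1 m³/s.
Q_A = 463.7 m³/s vs Q_B = 838.1 m³/s, so channel B carries more.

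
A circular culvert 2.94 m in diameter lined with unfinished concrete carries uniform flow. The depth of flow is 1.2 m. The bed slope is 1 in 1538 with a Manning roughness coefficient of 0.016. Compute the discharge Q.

Q = 3.08 m³/s

For a circular section of diameter D = 2.94 m at depth y = 1.2 m, the central angle is θ = 2 arccos(1 − 2y/D) = 2.772 rad. Then A = (D²/8)(θ − sin θ) = 2.605 m² and P = Dθ/2 = 4.075 m.
Hydraulic radius R = A/P = 2.605/4.075 = 0.6393 m.
Manning's equation: Q = (1/n) A R^(2/3) S^(1/2) = (1/0.016) × 2.605 × 0.6393^(2/3) × 0.0006502^(1/2) = 3.08 m³/s.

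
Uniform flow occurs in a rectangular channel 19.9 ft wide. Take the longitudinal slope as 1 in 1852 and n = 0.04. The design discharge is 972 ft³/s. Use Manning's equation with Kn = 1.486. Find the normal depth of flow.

Manning's equation rearranged: A R^(2/3) = nQ / (1.486·√S) = 0.04 × 972 / (1.486 × √0.00054) = 1126.
Trying y = 13.5 ft: A R^(2/3) = 860.1 — low.
Trying y = 21.3 ft: A R^(2/3) = 1519 — high.
Trying y = 16.7 ft: A R^(2/3) = 1126 — close enough.

y_n = 16.7 ft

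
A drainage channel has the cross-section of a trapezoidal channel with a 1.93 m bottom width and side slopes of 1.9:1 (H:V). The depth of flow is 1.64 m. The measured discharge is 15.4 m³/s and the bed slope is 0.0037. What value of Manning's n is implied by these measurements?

With bottom width b = 1.93 m and side slope z = 1.9: A = (b + zy)y = (1.93 + 1.9×1.64)×1.64 = 8.275 m²; P = b + 2y√(1+z²) = 1.93 + 2×1.64×2.147 = 8.972 m.
Hydraulic radius R = A/P = 8.275/8.972 = 0.9223 m.
Rearranging Manning's equation: n = (1/Q) A R^(2/3) S^(1/2) = (1/15.4) × 8.275 × 0.9223^(2/3) × √0.0037 = 0.031.

n = 0.031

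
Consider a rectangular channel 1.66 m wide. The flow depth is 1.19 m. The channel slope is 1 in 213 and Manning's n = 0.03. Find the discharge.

Flow area A = b·y = 1.66 × 1.19 = 1.975 m². Wetted perimeter P = b + 2y = 1.66 + 2×1.19 = 4.04 m.
Hydraulic radius R = A/P = 1.975/4.04 = 0.489 m.
Manning's equation: Q = (1/n) A R^(2/3) S^(1/2) = (1/0.03) × 1.975 × 0.489^(2/3) × 0.004695^(1/2) = 2.8 m³/s.

Q = 2.8 m³/s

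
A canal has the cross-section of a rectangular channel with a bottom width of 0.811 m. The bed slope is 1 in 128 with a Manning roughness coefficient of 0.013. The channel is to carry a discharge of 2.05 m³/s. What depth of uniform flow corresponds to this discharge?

Manning's equation rearranged: A R^(2/3) = nQ / (1·√S) = 0.013 × 2.05 / (√0.007812) = 0.3015.
At y = 0.722 m: A R^(2/3) = 0.2383 — too small.
At y = 1.11 m: A R^(2/3) = 0.4007 — too large.
At y = 0.875 m: A R^(2/3) = 0.3016 — ≈ 0.3015.

y_n = 0.875 m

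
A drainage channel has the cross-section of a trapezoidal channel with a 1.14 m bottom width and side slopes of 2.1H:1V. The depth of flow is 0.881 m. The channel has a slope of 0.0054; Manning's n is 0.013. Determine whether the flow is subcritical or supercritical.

With bottom width b = 1.14 m and side slope z = 2.1: A = (b + zy)y = (1.14 + 2.1×0.881)×0.881 = 2.634 m²; P = b + 2y√(1+z²) = 1.14 + 2×0.881×2.326 = 5.238 m.
Hydraulic radius R = A/P = 2.634/5.238 = 0.5029 m.
V = (1/n) R^(2/3) √S = (1/0.013) × 0.5029^(2/3) × √0.0054 = 3.575 m/s. Hydraulic depth D_h = A/T = 2.634/4.84 = 0.5442 m.
Froude number Fr = V/√(g·D_h) = 3.575/√(9.81×0.5442) = 1.55, which is greater than 1, so the flow is supercritical.

supercritical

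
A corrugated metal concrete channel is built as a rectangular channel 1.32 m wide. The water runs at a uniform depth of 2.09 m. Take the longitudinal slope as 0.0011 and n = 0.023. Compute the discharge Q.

Flow area A = b·y = 1.32 × 2.09 = 2.759 m². Wetted perimeter P = b + 2y = 1.32 + 2×2.09 = 5.5 m.
Hydraulic radius R = A/P = 2.759/5.5 = 0.5016 m.
Manning's equation: Q = (1/n) A R^(2/3) S^(1/2) = (1/0.023) × 2.759 × 0.5016^(2/3) × 0.0011^(1/2) = 2.51 m³/s.

Q = 2.51 m³/s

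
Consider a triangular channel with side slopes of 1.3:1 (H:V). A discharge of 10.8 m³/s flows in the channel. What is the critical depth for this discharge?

At critical depth, Q² T / (g A³) = 1, i.e. A³/T = Q²/g = 10.8²/9.81 = 11.89.
Trying y = 1.34 m: A³/T = 3.651 — too small.
Trying y = 2.14 m: A³/T = 37.92 — too large.
Trying y = 1.7 m: A³/T = 12 — close enough.

y_c = 1.7 m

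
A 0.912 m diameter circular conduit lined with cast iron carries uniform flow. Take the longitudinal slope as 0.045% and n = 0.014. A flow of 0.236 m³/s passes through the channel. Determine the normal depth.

Manning's equation rearranged: A R^(2/3) = nQ / (1·√S) = 0.014 × 0.236 / (√0.00045) = 0.1558.
Try y = 0.442 m: A R^(2/3) = 0.1156 — too small.
Try y = 0.594 m: A R^(2/3) = 0.1849 — too large.
Try y = 0.53 m: A R^(2/3) = 0.1559 — ≈ 0.1558.

y_n = 0.53 m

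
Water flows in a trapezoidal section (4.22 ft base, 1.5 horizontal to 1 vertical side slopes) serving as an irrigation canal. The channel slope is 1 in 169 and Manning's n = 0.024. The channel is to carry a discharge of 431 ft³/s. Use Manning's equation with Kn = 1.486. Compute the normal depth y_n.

y_n = 4.54 ft

Manning's equation rearranged: A R^(2/3) = nQ / (1.486·√S) = 0.024 × 431 / (1.486 × √0.005917) = 90.49.
At y = 3.66 ft: A R^(2/3) = 57.17 — short.
At y = 5.62 ft: A R^(2/3) = 144.7 — over.
At y = 4.54 ft: A R^(2/3) = 90.56 — ≈ 90.49.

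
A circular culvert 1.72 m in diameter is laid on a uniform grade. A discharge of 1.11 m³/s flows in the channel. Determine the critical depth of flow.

y_c = 0.514 m

At critical depth, Q² T / (g A³) = 1, i.e. A³/T = Q²/g = 1.11²/9.81 = 0.1256.
Trying y = 0.625 m: A³/T = 0.2681 — high.
Trying y = 0.444 m: A³/T = 0.07129 — low.
Trying y = 0.514 m: A³/T = 0.1259 — ≈ 0.1256.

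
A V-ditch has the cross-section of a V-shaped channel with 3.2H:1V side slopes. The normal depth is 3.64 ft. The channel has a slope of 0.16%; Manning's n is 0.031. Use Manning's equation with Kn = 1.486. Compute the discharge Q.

For a triangular section with side slope z = 3.2: A = zy² = 3.2×3.64² = 42.4 ft²; P = 2y√(1+z²) = 2×3.64×3.353 = 24.41 ft.
Hydraulic radius R = A/P = 42.4/24.41 = 1.737 ft.
Manning's equation: Q = (1.486/n) A R^(2/3) S^(1/2) = (1.486/0.031) × 42.4 × 1.737^(2/3) × 0.0016^(1/2) = 117 ft³/s.

Q = 117 ft³/s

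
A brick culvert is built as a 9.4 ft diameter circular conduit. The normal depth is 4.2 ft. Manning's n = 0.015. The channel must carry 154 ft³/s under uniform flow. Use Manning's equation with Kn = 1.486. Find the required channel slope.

S = 0.000949

For a circular section of diameter D = 9.4 ft at depth y = 4.2 ft, the central angle is θ = 2 arccos(1 − 2y/D) = 2.928 rad. Then A = (D²/8)(θ − sin θ) = 30.01 ft² and P = Dθ/2 = 13.76 ft.
Hydraulic radius R = A/P = 30.01/13.76 = 2.18 ft.
From Manning's equation, S = [nQ / (1.486 A R^(2/3))]² = [0.015 × 154 / (1.486 × 30.01 × 2.18^(2/3))]² = 0.000949.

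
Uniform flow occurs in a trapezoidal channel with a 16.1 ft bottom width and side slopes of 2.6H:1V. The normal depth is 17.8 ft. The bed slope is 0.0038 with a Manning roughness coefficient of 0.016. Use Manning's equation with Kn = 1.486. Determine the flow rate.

Q = 28800 ft³/s

With bottom width b = 16.1 ft and side slope z = 2.6: A = (b + zy)y = (16.1 + 2.6×17.8)×17.8 = 1110 ft²; P = b + 2y√(1+z²) = 16.1 + 2×17.8×2.786 = 115.3 ft.
Hydraulic radius R = A/P = 1110/115.3 = 9.633 ft.
Manning's equation: Q = (1.486/n) A R^(2/3) S^(1/2) = (1.486/0.016) × 1110 × 9.633^(2/3) × 0.0038^(1/2) = 28800 ft³/s.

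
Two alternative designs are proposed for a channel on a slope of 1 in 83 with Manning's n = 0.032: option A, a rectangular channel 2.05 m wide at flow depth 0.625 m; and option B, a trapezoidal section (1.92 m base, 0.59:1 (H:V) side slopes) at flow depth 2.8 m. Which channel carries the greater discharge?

channel B

Channel A: Flow area A = b·y = 2.05 × 0.625 = 1.281 m². Wetted perimeter P = b + 2y = 2.05 + 2×0.625 = 3.3 m. Hydraulic radius R = A/P = 1.281/3.3 = 0.3883 m. Q_A = (1/0.032)·1.281·0.3883^(2/3)·√0.01205 = 2.339 m³/s.
Channel B: With bottom width b = 1.92 m and side slope z = 0.59: A = (b + zy)y = (1.92 + 0.59×2.8)×2.8 = 10 m²; P = b + 2y√(1+z²) = 1.92 + 2×2.8×1.161 = 8.422 m. Hydraulic radius R = A/P = 10/8.422 = 1.188 m. Q_B = (1/0.032)·10·1.188^(2/3)·√0.01205 = 38.47 m³/s.
Q_A = 2.339 m³/s vs Q_B = 38.47 m³/s, so channel B carries more.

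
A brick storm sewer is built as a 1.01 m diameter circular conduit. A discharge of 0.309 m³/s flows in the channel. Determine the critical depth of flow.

At critical depth, Q² T / (g A³) = 1, i.e. A³/T = Q²/g = 0.309²/9.81 = 0.009733.
Trying y = 0.214 m: A³/T = 0.002303 — too small.
Trying y = 0.31 m: A³/T = 0.00975 — ≈ 0.009733.

y_c = 0.31 m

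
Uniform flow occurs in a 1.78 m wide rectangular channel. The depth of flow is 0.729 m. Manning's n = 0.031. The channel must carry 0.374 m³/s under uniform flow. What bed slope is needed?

Flow area A = b·y = 1.78 × 0.729 = 1.298 m². Wetted perimeter P = b + 2y = 1.78 + 2×0.729 = 3.238 m.
Hydraulic radius R = A/P = 1.298/3.238 = 0.4007 m.
From Manning's equation, S = [nQ / (1 A R^(2/3))]² = [0.031 × 0.374 / (1 × 1.298 × 0.4007^(2/3))]² = 0.00027.

S = 0.00027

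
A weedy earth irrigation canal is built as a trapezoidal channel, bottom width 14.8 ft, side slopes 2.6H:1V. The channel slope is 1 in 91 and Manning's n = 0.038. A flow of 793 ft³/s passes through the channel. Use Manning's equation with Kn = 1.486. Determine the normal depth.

Manning's equation rearranged: A R^(2/3) = nQ / (1.486·√S) = 0.038 × 793 / (1.486 × √0.01099) = 193.4.
Try y = 4.7 ft: A R^(2/3) = 269.9 — over.
Try y = 3.56 ft: A R^(2/3) = 156.6 — short.
Try y = 3.97 ft: A R^(2/3) = 193.5 — close enough.

y_n = 3.97 ft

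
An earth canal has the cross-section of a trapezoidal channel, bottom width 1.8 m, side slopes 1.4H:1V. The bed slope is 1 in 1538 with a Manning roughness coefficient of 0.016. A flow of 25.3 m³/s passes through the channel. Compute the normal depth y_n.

Manning's equation rearranged: A R^(2/3) = nQ / (1·√S) = 0.016 × 25.3 / (√0.0006502) = 15.88.
Try y = 2.1 m: A R^(2/3) = 10.63 — short.
Try y = 3.09 m: A R^(2/3) = 25.05 — over.
Try y = 2.52 m: A R^(2/3) = 15.85 — matches.

y_n = 2.52 m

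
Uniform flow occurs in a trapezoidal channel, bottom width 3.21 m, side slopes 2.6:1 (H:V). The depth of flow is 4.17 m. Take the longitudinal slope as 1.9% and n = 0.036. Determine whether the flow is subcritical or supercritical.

supercritical

With bottom width b = 3.21 m and side slope z = 2.6: A = (b + zy)y = (3.21 + 2.6×4.17)×4.17 = 58.6 m²; P = b + 2y√(1+z²) = 3.21 + 2×4.17×2.786 = 26.44 m.
Hydraulic radius R = A/P = 58.6/26.44 = 2.216 m.
V = (1/n) R^(2/3) √S = (1/0.036) × 2.216^(2/3) × √0.019 = 6.508 m/s. Hydraulic depth D_h = A/T = 58.6/24.89 = 2.354 m.
Froude number Fr = V/√(g·D_h) = 6.508/√(9.81×2.354) = 1.35, which is greater than 1, so the flow is supercritical.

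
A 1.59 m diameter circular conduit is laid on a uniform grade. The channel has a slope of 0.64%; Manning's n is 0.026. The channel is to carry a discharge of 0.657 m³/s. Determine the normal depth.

Manning's equation rearranged: A R^(2/3) = nQ / (1·√S) = 0.026 × 0.657 / (√0.0064) = 0.2135.
At y = 0.579 m: A R^(2/3) = 0.3041 — high.
At y = 0.422 m: A R^(2/3) = 0.1655 — low.
At y = 0.481 m: A R^(2/3) = 0.2136 — matches.

y_n = 0.481 m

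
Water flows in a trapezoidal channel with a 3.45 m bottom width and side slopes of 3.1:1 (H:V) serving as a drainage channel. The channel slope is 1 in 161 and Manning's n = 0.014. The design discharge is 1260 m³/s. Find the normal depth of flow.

y_n = 5.46 m

Manning's equation rearranged: A R^(2/3) = nQ / (1·√S) = 0.014 × 1260 / (√0.006211) = 223.8.
Try y = 6.44 m: A R^(2/3) = 335.6 — too large.
Try y = 3.8 m: A R^(2/3) = 93.45 — too small.
Try y = 5.46 m: A R^(2/3) = 223.7 — close enough.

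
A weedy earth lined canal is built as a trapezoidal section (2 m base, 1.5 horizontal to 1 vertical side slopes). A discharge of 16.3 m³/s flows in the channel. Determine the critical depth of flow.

y_c = 1.36 m

At critical depth, Q² T / (g A³) = 1, i.e. A³/T = Q²/g = 16.3²/9.81 = 27.08.
Trying y = 1.68 m: A³/T = 62.2 — high.
Trying y = 1.15 m: A³/T = 14.42 — low.
Trying y = 1.36 m: A³/T = 27.28 — close enough.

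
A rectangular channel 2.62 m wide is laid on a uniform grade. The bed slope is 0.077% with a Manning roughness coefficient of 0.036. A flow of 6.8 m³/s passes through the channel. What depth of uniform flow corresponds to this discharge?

Manning's equation rearranged: A R^(2/3) = nQ / (1·√S) = 0.036 × 6.8 / (√0.00077) = 8.822.
Trying y = 4.33 m: A R^(2/3) = 11.39 — too large.
Trying y = 2.74 m: A R^(2/3) = 6.624 — too small.
Trying y = 3.48 m: A R^(2/3) = 8.822 — ≈ 8.822.

y_n = 3.48 m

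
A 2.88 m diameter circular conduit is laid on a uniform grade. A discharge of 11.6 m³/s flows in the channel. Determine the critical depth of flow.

y_c = 1.49 m

At critical depth, Q² T / (g A³) = 1, i.e. A³/T = Q²/g = 11.6²/9.81 = 13.72.
Try y = 1.67 m: A³/T = 21.14 — high.
Try y = 1.13 m: A³/T = 4.741 — low.
Try y = 1.49 m: A³/T = 13.67 — matches.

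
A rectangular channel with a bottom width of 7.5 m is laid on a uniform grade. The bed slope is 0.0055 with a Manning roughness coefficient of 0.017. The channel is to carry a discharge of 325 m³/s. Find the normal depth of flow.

Manning's equation rearranged: A R^(2/3) = nQ / (1·√S) = 0.017 × 325 / (√0.0055) = 74.5.
Try y = 6.38 m: A R^(2/3) = 84.86 — high.
Try y = 4.44 m: A R^(2/3) = 53.44 — low.
Try y = 5.75 m: A R^(2/3) = 74.48 — matches.

y_n = 5.75 m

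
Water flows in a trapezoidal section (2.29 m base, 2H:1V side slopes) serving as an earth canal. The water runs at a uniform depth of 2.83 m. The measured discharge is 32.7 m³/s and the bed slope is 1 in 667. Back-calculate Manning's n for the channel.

n = 0.035

With bottom width b = 2.29 m and side slope z = 2: A = (b + zy)y = (2.29 + 2×2.83)×2.83 = 22.5 m²; P = b + 2y√(1+z²) = 2.29 + 2×2.83×2.236 = 14.95 m.
Hydraulic radius R = A/P = 22.5/14.95 = 1.505 m.
Rearranging Manning's equation: n = (1/Q) A R^(2/3) S^(1/2) = (1/32.7) × 22.5 × 1.505^(2/3) × √0.001499 = 0.035.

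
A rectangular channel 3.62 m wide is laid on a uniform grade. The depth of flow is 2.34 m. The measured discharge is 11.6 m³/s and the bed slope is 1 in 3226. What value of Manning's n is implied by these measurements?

Flow area A = b·y = 3.62 × 2.34 = 8.471 m². Wetted perimeter P = b + 2y = 3.62 + 2×2.34 = 8.3 m.
Hydraulic radius R = A/P = 8.471/8.3 = 1.021 m.
Rearranging Manning's equation: n = (1/Q) A R^(2/3) S^(1/2) = (1/11.6) × 8.471 × 1.021^(2/3) × √0.00031 = 0.013.

n = 0.013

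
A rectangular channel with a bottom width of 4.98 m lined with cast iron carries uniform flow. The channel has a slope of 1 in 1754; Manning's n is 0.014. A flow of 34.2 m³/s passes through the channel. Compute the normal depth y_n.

y_n = 3.21 m

Manning's equation rearranged: A R^(2/3) = nQ / (1·√S) = 0.014 × 34.2 / (√0.0005701) = 20.05.
At y = 3.63 m: A R^(2/3) = 23.44 — over.
At y = 3.21 m: A R^(2/3) = 20.03 — ≈ 20.05.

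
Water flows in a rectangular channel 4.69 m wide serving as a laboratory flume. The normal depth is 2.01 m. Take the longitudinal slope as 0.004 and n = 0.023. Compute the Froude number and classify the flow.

Flow area A = b·y = 4.69 × 2.01 = 9.427 m². Wetted perimeter P = b + 2y = 4.69 + 2×2.01 = 8.71 m.
Hydraulic radius R = A/P = 9.427/8.71 = 1.082 m.
V = (1/n) R^(2/3) √S = (1/0.023) × 1.082^(2/3) × √0.004 = 2.899 m/s. Hydraulic depth D_h = A/T = 9.427/4.69 = 2.01 m.
Froude number Fr = V/√(g·D_h) = 2.899/√(9.81×2.01) = 0.653, which is less than 1, so the flow is subcritical.

subcritical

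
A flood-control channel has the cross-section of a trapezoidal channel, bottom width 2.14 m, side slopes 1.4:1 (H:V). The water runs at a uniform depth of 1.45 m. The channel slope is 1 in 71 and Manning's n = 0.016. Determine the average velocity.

With bottom width b = 2.14 m and side slope z = 1.4: A = (b + zy)y = (2.14 + 1.4×1.45)×1.45 = 6.046 m²; P = b + 2y√(1+z²) = 2.14 + 2×1.45×1.72 = 7.129 m.
Hydraulic radius R = A/P = 6.046/7.129 = 0.8481 m.
From Manning's equation, V = (1/n) R^(2/3) S^(1/2) = (1/0.016) × 0.8481^(2/3) × 0.01408^(1/2) = 6.65 m/s.

V = 6.65 m/s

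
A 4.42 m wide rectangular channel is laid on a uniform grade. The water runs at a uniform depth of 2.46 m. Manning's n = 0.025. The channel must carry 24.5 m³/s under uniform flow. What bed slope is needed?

Flow area A = b·y = 4.42 × 2.46 = 10.87 m². Wetted perimeter P = b + 2y = 4.42 + 2×2.46 = 9.34 m.
Hydraulic radius R = A/P = 10.87/9.34 = 1.164 m.
From Manning's equation, S = [nQ / (1 A R^(2/3))]² = [0.025 × 24.5 / (1 × 10.87 × 1.164^(2/3))]² = 0.00259.

S = 0.00259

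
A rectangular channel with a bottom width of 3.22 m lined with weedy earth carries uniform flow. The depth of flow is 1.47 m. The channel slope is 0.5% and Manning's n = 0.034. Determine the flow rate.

Flow area A = b·y = 3.22 × 1.47 = 4.733 m². Wetted perimeter P = b + 2y = 3.22 + 2×1.47 = 6.16 m.
Hydraulic radius R = A/P = 4.733/6.16 = 0.7684 m.
Manning's equation: Q = (1/n) A R^(2/3) S^(1/2) = (1/0.034) × 4.733 × 0.7684^(2/3) × 0.005^(1/2) = 8.26 m³/s.

Q = 8.26 m³/s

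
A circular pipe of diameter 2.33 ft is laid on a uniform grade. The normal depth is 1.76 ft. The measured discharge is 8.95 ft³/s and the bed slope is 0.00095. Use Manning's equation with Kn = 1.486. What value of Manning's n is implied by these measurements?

For a circular section of diameter D = 2.33 ft at depth y = 1.76 ft, the central angle is θ = 2 arccos(1 − 2y/D) = 4.214 rad. Then A = (D²/8)(θ − sin θ) = 3.455 ft² and P = Dθ/2 = 4.909 ft.
Hydraulic radius R = A/P = 3.455/4.909 = 0.7039 ft.
Rearranging Manning's equation: n = (1.486/Q) A R^(2/3) S^(1/2) = (1.486/8.95) × 3.455 × 0.7039^(2/3) × √0.00095 = 0.014.

n = 0.014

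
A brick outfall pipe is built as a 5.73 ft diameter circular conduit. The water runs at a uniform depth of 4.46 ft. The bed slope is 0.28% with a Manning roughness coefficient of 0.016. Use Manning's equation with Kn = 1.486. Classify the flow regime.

subcritical

For a circular section of diameter D = 5.73 ft at depth y = 4.46 ft, the central angle is θ = 2 arccos(1 − 2y/D) = 4.322 rad. Then A = (D²/8)(θ − sin θ) = 21.54 ft² and P = Dθ/2 = 12.38 ft.
Hydraulic radius R = A/P = 21.54/12.38 = 1.739 ft.
V = (1.486/n) R^(2/3) √S = (1.486/0.016) × 1.739^(2/3) × √0.0028 = 7.107 ft/s. Hydraulic depth D_h = A/T = 21.54/4.76 = 4.524 ft.
Froude number Fr = V/√(g·D_h) = 7.107/√(32.2×4.524) = 0.589, which is less than 1, so the flow is subcritical.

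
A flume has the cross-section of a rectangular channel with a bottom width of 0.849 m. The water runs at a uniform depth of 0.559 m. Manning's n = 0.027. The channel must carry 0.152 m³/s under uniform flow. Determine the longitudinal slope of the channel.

S = 0.000498

Flow area A = b·y = 0.849 × 0.559 = 0.4746 m². Wetted perimeter P = b + 2y = 0.849 + 2×0.559 = 1.967 m.
Hydraulic radius R = A/P = 0.4746/1.967 = 0.2413 m.
From Manning's equation, S = [nQ / (1 A R^(2/3))]² = [0.027 × 0.152 / (1 × 0.4746 × 0.2413^(2/3))]² = 0.000498.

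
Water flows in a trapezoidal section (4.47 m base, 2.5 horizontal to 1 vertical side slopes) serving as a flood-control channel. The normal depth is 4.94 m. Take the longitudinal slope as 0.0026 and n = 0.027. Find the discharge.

Q = 302 m³/s

With bottom width b = 4.47 m and side slope z = 2.5: A = (b + zy)y = (4.47 + 2.5×4.94)×4.94 = 83.09 m²; P = b + 2y√(1+z²) = 4.47 + 2×4.94×2.693 = 31.07 m.
Hydraulic radius R = A/P = 83.09/31.07 = 2.674 m.
Manning's equation: Q = (1/n) A R^(2/3) S^(1/2) = (1/0.027) × 83.09 × 2.674^(2/3) × 0.0026^(1/2) = 302 m³/s.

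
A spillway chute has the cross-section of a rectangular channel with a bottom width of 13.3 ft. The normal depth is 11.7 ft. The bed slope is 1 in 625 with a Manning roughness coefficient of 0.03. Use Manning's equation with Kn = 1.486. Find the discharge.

Q = 808 ft³/s

Flow area A = b·y = 13.3 × 11.7 = 155.6 ft². Wetted perimeter P = b + 2y = 13.3 + 2×11.7 = 36.7 ft.
Hydraulic radius R = A/P = 155.6/36.7 = 4.24 ft.
Manning's equation: Q = (1.486/n) A R^(2/3) S^(1/2) = (1.486/0.03) × 155.6 × 4.24^(2/3) × 0.0016^(1/2) = 808 ft³/s.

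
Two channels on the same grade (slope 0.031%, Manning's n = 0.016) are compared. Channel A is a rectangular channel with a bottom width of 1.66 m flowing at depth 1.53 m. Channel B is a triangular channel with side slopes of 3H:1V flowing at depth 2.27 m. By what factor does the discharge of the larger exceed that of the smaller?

9.67

Channel A: Flow area A = b·y = 1.66 × 1.53 = 2.54 m². Wetted perimeter P = b + 2y = 1.66 + 2×1.53 = 4.72 m. Hydraulic radius R = A/P = 2.54/4.72 = 0.5381 m. Q_A = (1/0.016)·2.54·0.5381^(2/3)·√0.00031 = 1.849 m³/s.
Channel B: For a triangular section with side slope z = 3: A = zy² = 3×2.27² = 15.46 m²; P = 2y√(1+z²) = 2×2.27×3.162 = 14.36 m. Hydraulic radius R = A/P = 15.46/14.36 = 1.077 m. Q_B = (1/0.016)·15.46·1.077^(2/3)·√0.00031 = 17.87 m³/s.
The larger discharge is 17.87 m³/s and the smaller is 1.849 m³/s; the ratio is 9.67.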